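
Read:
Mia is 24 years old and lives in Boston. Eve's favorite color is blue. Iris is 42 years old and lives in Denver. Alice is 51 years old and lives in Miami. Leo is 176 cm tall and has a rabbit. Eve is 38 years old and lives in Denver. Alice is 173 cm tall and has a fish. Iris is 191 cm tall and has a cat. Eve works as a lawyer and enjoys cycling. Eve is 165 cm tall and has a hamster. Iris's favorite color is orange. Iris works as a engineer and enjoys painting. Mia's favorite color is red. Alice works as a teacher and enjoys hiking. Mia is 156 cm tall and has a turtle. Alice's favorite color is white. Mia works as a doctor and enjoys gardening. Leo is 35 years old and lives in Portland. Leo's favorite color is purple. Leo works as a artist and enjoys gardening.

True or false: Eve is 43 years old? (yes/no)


Eve is actually 38. no

no


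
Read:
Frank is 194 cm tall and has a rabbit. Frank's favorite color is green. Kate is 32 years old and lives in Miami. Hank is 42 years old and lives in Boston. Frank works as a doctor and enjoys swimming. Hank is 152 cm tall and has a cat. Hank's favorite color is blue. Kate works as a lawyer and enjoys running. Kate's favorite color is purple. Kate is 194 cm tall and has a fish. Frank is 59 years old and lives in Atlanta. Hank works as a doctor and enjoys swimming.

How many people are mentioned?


People: Kate, Hank, Frank. Count = 3

3


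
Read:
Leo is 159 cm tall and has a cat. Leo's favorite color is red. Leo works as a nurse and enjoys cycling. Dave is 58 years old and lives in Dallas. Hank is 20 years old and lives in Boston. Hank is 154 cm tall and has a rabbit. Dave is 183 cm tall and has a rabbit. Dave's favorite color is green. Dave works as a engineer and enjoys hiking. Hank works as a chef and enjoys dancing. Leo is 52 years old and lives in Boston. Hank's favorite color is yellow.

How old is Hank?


Hank is 20 years old

20


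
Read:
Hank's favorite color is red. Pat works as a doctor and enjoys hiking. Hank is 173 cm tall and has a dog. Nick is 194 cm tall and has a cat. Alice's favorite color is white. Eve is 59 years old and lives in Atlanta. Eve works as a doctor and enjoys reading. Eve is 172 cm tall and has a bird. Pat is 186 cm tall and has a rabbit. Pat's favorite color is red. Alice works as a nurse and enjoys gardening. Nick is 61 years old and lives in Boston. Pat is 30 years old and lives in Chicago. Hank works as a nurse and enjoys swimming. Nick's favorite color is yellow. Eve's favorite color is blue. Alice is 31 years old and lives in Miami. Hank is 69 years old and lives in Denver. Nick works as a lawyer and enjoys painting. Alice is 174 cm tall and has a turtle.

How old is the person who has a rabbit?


Person with rabbit is Pat, age 30

30


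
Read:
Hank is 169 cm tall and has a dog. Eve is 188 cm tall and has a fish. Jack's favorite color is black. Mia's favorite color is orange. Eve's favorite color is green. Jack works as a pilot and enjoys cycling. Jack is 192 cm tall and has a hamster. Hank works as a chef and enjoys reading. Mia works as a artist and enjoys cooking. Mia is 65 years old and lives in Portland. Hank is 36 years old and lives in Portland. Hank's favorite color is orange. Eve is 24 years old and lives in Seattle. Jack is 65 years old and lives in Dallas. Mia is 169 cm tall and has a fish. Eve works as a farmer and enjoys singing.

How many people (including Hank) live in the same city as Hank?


Hank lives in Portland. Count = 2

2


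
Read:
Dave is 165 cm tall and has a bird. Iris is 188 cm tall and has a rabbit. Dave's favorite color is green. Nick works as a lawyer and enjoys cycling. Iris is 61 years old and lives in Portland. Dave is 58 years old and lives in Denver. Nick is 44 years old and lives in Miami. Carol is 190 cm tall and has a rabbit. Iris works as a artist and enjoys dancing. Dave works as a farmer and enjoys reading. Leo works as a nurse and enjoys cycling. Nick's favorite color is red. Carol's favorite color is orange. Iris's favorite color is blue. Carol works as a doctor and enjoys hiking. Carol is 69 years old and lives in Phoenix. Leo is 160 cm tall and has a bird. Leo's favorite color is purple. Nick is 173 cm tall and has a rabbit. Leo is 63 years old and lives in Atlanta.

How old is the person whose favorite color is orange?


Person with favorite color=orange is Carol, age 69

69


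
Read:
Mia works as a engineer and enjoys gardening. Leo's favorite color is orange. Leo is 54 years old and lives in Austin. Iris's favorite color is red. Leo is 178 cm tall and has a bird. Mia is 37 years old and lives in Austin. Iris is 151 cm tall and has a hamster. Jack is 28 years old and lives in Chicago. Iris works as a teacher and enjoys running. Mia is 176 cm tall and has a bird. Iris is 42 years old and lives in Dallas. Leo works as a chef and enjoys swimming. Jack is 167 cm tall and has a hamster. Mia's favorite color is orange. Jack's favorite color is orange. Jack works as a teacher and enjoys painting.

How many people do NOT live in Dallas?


Not in Dallas: 3

3


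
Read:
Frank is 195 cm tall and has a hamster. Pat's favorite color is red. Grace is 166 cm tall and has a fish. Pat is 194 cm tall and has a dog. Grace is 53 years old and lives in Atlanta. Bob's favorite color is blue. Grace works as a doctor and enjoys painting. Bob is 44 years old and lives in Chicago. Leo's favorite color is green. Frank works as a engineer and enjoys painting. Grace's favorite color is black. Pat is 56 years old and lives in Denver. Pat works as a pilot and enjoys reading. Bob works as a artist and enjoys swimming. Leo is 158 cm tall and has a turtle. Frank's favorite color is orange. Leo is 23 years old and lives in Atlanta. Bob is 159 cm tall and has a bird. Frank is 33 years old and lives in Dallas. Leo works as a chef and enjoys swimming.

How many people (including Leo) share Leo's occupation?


Leo is a chef. Count = 1

1


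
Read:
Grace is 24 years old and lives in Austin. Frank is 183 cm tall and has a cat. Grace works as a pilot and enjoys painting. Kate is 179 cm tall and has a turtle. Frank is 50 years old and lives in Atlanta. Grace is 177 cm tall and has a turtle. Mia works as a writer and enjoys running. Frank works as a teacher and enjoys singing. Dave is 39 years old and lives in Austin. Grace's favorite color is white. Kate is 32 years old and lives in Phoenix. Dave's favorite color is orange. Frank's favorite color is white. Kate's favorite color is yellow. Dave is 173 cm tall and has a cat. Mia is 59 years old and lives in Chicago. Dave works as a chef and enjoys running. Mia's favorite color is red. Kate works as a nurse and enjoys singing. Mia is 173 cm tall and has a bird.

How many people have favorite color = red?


Count: 1

1


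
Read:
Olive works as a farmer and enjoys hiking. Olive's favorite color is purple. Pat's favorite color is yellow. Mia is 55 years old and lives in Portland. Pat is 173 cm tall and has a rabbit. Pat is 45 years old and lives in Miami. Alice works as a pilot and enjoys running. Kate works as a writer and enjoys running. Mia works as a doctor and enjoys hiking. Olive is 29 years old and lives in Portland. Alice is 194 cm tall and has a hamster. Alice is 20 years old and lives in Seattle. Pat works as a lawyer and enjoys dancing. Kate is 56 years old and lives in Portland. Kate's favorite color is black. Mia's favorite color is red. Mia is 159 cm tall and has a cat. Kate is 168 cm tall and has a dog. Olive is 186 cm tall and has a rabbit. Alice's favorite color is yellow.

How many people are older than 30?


Filter: 3

3


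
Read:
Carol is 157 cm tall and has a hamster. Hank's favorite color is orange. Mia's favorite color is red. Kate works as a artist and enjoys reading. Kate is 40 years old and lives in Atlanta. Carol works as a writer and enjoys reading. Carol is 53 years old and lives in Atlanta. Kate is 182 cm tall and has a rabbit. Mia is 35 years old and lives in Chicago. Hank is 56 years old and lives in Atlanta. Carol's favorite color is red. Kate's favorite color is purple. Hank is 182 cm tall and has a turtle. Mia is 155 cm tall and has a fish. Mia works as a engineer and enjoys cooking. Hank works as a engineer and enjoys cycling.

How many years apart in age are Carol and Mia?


53 vs 35, diff = 18

18


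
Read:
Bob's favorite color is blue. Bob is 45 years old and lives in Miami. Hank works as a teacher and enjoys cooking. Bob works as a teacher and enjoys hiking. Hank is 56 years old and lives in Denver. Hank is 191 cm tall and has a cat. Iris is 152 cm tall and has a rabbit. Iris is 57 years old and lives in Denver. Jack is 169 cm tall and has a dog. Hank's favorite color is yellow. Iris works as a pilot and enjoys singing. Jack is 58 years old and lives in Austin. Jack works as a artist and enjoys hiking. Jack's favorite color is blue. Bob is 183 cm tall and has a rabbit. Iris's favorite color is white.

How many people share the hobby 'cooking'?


Count: 1

1


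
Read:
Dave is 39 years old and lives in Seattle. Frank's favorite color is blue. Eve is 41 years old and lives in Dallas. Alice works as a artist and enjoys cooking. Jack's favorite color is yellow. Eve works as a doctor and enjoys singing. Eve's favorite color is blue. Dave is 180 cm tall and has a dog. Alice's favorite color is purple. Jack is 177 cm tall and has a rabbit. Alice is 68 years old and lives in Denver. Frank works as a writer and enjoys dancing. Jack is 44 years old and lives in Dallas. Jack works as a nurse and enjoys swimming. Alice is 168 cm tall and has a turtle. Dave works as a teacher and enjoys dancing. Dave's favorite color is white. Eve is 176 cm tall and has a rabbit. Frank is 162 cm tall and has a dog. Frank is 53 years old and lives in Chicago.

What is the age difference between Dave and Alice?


|39 - 68| = 29

29


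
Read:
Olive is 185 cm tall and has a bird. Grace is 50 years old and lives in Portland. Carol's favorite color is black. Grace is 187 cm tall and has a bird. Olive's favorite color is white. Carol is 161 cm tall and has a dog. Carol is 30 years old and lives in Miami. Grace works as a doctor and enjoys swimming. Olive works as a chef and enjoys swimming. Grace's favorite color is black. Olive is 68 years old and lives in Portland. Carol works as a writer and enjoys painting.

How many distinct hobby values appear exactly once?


Unique hobby values: 1

1


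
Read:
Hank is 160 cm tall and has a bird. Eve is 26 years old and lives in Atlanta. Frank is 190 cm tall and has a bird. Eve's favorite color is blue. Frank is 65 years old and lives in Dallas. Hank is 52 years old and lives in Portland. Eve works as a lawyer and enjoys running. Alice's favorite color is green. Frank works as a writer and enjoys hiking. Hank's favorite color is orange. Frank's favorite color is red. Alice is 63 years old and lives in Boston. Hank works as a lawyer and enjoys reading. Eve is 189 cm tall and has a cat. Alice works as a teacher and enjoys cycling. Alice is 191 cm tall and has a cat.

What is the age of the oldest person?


Oldest: Frank at 65

65


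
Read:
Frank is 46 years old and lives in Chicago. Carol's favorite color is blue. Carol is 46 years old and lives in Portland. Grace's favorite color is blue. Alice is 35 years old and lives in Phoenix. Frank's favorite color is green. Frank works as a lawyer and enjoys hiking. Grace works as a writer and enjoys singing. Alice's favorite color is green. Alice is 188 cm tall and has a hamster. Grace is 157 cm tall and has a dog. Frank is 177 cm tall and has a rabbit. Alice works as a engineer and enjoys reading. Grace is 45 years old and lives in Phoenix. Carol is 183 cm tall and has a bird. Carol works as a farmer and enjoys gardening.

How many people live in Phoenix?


Count in Phoenix: 2

2


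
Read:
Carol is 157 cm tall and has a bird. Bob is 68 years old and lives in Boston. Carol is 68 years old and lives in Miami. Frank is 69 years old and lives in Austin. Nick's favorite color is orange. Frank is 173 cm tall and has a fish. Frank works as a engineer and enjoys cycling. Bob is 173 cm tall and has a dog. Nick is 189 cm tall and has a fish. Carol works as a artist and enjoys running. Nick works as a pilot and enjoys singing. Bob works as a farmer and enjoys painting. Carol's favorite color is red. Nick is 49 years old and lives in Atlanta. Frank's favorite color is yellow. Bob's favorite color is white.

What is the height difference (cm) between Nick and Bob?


|189 - 173| = 16

16


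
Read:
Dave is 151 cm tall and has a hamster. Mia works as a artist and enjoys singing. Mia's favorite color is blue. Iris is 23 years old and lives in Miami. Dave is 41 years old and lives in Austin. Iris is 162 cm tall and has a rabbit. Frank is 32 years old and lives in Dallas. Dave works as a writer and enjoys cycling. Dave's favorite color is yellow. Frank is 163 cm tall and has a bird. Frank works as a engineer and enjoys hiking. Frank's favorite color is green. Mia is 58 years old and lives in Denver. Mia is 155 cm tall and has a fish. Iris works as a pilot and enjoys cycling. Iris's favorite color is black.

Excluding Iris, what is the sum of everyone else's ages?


Sum (excluding Iris): 131

131


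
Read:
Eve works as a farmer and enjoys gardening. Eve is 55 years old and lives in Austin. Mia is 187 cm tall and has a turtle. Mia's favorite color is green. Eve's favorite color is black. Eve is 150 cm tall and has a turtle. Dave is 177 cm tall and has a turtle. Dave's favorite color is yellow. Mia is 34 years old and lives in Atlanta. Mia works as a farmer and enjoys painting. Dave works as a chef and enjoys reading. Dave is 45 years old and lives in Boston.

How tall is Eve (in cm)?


Eve is 150 cm tall

150


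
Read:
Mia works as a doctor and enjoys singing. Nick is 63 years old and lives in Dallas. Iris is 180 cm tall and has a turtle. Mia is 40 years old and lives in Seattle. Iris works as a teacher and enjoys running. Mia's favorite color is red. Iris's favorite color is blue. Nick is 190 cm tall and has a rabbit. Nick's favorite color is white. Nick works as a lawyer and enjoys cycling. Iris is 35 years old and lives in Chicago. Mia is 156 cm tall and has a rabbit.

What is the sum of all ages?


35+40+63 = 138

138


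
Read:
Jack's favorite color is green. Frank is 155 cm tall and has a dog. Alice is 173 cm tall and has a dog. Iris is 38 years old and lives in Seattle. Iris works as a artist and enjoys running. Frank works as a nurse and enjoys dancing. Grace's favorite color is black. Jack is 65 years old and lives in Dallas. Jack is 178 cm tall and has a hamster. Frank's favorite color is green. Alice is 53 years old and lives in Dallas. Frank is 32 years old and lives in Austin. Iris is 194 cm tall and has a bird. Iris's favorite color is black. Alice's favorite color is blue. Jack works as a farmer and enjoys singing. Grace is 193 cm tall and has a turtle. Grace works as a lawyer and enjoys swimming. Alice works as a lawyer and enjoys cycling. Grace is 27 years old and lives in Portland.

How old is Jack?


Jack is 65 years old

65


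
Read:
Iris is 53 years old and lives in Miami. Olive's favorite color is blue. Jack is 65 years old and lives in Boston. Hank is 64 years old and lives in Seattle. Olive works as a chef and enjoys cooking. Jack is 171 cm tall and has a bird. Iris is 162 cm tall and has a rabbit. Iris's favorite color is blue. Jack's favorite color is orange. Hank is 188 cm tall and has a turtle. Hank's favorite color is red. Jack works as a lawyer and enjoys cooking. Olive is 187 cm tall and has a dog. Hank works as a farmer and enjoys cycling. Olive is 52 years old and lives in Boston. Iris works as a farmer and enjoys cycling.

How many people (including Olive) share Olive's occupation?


Olive is a chef. Count = 1

1


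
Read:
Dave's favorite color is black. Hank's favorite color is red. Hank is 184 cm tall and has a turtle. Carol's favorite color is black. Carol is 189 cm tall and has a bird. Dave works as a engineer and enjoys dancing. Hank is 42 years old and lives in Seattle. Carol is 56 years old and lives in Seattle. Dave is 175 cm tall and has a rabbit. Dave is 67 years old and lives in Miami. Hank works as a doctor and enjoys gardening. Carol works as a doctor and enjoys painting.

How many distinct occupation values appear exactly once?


Unique occupation values: 1

1


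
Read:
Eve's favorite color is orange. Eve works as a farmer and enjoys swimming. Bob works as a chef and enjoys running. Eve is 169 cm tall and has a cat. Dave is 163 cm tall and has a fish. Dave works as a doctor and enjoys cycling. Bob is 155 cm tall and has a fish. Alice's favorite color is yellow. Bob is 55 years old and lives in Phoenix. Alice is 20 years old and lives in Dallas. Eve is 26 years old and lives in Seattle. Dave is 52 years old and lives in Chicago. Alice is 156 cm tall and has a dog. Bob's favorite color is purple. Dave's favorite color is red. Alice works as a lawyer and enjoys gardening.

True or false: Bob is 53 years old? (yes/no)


Bob is actually 55. no

no


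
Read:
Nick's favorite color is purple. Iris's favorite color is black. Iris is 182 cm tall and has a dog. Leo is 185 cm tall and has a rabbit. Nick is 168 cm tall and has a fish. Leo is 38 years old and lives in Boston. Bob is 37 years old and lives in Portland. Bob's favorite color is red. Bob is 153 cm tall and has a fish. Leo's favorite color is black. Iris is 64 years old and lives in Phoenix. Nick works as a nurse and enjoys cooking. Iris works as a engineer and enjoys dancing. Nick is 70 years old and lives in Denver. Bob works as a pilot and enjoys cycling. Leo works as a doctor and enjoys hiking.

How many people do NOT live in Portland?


Not in Portland: 3

3


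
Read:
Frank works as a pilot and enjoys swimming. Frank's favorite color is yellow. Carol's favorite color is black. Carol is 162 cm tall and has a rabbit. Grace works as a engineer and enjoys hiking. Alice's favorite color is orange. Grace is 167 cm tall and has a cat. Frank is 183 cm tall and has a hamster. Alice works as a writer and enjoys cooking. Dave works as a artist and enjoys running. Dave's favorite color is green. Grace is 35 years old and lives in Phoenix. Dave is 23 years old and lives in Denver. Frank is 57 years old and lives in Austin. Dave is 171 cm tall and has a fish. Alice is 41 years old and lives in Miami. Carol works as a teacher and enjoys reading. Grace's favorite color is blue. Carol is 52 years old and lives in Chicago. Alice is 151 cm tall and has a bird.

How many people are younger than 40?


Filter: 2

2


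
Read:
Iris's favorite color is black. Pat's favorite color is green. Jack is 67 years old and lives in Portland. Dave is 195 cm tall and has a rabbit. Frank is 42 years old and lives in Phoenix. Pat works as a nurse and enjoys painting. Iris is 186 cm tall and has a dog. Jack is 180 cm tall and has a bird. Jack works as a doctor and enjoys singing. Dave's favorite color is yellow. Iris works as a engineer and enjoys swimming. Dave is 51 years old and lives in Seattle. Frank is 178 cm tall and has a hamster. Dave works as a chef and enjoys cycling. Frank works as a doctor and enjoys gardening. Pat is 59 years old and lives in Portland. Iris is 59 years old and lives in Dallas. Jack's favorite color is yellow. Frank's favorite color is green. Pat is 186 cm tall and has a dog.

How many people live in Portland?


Count in Portland: 2

2


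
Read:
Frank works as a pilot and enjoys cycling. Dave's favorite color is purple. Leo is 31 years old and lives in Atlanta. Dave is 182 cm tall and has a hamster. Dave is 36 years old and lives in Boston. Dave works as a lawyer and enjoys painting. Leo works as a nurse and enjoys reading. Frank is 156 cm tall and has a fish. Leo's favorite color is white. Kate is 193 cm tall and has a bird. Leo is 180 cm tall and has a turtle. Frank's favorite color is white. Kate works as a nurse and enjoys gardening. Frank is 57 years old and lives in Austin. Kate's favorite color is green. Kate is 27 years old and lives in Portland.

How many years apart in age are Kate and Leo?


27 vs 31, diff = 4

4


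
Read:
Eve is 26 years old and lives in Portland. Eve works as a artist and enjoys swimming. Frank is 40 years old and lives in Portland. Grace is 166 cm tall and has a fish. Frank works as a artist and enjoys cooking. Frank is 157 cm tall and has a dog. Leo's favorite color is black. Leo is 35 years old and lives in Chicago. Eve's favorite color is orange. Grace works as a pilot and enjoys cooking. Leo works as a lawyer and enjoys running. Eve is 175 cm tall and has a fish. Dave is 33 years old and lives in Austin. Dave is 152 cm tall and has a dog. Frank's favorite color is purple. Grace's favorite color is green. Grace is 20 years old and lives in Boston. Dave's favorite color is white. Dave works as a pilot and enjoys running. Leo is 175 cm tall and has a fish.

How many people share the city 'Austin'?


Count: 1

1


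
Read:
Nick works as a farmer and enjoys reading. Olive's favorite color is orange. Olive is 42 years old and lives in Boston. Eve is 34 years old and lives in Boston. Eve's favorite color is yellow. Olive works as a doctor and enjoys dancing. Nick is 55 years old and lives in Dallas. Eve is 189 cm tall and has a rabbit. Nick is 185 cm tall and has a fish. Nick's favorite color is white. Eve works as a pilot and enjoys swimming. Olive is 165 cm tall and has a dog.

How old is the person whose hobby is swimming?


Person with hobby=swimming is Eve, age 34

34


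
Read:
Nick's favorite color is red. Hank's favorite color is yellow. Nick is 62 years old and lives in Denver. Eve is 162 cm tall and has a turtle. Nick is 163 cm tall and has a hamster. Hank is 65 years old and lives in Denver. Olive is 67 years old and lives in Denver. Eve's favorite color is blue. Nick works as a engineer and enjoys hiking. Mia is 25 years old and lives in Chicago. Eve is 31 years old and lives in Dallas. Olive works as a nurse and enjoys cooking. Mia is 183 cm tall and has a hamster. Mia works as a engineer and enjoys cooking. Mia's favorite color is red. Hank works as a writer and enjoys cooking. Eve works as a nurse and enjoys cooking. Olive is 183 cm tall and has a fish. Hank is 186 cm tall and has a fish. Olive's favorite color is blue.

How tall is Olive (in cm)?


Olive is 183 cm tall

183


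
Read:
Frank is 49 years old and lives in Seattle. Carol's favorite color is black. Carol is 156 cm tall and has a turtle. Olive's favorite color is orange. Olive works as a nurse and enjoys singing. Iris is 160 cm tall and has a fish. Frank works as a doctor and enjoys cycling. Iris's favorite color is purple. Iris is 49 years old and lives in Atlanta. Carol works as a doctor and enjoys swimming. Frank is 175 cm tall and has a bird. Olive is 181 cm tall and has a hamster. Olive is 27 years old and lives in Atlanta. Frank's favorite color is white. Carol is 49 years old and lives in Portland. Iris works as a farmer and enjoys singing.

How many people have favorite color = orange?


Count: 1

1


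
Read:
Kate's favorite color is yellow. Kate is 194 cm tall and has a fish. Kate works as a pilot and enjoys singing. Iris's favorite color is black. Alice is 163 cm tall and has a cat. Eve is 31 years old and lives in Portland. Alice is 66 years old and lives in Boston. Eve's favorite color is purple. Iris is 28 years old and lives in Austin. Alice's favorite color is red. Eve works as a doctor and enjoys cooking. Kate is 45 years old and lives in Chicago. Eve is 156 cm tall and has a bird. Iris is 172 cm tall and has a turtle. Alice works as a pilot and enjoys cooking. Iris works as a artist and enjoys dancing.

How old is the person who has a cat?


Person with cat is Alice, age 66

66


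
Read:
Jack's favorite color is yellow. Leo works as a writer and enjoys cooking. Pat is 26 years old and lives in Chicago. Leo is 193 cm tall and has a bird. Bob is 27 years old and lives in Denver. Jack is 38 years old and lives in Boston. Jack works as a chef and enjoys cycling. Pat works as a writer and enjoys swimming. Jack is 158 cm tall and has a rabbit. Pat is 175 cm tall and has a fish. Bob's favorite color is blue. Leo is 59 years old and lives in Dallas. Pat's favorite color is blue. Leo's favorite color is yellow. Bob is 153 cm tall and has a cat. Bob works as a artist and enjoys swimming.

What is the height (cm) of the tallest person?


Tallest: Leo at 193 cm

193


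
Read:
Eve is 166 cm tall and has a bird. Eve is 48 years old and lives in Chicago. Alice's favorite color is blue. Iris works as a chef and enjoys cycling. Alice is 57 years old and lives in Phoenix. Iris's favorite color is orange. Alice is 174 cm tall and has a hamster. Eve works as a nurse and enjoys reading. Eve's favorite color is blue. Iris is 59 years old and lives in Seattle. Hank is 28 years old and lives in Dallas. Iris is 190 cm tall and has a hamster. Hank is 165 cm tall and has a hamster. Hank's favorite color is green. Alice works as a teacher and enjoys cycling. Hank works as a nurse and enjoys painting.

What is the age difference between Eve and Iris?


|48 - 59| = 11

11


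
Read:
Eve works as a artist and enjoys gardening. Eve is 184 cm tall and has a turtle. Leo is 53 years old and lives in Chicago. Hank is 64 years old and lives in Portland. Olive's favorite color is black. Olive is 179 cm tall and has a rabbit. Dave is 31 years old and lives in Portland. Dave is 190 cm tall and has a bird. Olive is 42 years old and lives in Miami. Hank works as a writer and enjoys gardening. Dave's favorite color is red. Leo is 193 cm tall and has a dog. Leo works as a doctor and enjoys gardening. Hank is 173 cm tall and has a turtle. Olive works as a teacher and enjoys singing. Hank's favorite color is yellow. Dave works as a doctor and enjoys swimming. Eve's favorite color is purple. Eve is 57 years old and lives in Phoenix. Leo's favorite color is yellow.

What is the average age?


Sum=247, n=5, avg=49.4

49.4


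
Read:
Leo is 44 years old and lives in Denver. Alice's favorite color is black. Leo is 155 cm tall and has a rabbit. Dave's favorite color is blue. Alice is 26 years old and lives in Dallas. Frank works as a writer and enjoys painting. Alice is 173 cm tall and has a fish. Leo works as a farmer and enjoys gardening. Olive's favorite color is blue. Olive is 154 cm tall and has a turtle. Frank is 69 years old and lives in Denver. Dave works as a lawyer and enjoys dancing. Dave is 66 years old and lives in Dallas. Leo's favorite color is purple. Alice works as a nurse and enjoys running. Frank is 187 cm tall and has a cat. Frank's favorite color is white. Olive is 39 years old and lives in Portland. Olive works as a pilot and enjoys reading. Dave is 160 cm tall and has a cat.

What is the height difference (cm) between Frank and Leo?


|187 - 155| = 32

32


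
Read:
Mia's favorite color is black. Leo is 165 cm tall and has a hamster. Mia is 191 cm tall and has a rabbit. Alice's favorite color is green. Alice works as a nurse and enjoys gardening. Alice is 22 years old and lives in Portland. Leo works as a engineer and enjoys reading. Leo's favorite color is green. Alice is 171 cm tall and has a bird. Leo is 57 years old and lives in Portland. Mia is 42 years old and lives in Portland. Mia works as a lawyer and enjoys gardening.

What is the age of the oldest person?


Oldest: Leo at 57

57


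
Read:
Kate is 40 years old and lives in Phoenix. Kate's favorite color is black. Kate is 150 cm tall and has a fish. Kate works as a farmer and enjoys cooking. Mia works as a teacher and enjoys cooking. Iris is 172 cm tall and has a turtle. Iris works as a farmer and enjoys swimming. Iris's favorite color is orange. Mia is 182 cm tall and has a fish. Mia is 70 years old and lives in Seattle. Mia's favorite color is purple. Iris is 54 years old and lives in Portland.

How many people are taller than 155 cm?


Taller than 155: 2

2


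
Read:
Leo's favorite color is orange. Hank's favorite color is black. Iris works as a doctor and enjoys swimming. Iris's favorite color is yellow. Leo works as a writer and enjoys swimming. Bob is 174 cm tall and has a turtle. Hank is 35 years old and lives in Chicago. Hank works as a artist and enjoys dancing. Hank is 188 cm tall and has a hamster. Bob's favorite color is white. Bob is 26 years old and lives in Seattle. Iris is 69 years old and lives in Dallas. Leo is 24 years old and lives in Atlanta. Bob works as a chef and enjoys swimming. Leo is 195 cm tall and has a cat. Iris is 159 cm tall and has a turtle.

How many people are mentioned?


People: Bob, Iris, Hank, Leo. Count = 4

4


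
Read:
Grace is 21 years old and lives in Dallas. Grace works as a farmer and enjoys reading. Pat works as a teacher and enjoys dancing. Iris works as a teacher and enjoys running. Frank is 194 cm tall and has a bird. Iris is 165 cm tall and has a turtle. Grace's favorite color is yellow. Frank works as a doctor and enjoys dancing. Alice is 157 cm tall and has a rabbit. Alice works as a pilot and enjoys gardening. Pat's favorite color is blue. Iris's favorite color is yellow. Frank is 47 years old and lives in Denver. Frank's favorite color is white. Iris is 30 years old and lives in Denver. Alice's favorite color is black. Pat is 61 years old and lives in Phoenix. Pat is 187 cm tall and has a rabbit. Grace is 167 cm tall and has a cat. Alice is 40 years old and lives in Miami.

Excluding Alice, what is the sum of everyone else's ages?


Sum (excluding Alice): 159

159


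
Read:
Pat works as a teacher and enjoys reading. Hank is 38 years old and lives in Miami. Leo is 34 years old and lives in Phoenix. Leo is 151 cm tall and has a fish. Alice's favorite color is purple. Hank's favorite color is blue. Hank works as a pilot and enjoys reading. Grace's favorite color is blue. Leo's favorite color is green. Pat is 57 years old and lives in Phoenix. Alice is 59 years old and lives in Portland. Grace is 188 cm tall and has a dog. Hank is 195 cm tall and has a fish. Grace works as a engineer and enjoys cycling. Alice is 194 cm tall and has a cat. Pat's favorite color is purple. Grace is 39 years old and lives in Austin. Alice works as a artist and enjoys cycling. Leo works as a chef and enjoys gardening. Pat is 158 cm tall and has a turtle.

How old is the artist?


The artist is Alice, age 59

59


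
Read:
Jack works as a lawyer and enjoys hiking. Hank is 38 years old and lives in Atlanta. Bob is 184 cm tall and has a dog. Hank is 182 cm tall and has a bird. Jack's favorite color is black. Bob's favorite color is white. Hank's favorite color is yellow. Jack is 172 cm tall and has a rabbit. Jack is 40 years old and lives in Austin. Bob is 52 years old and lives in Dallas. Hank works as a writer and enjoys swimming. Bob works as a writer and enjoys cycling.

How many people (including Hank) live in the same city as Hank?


Hank lives in Atlanta. Count = 1

1


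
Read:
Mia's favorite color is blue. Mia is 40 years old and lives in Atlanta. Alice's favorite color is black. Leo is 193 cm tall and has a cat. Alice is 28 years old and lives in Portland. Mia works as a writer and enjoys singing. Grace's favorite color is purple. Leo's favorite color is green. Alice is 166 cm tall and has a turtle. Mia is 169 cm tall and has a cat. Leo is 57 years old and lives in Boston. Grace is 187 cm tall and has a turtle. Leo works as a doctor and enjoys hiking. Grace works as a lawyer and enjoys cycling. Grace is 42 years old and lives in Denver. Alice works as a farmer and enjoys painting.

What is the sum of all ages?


40+42+28+57 = 167

167


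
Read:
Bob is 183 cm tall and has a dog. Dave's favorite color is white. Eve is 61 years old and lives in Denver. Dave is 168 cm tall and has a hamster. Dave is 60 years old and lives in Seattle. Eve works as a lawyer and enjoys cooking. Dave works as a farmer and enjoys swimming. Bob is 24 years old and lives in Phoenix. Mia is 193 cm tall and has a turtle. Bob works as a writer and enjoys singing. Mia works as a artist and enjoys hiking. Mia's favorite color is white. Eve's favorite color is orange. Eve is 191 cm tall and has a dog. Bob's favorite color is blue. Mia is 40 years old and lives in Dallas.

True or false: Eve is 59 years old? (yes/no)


Eve is actually 61. no

no


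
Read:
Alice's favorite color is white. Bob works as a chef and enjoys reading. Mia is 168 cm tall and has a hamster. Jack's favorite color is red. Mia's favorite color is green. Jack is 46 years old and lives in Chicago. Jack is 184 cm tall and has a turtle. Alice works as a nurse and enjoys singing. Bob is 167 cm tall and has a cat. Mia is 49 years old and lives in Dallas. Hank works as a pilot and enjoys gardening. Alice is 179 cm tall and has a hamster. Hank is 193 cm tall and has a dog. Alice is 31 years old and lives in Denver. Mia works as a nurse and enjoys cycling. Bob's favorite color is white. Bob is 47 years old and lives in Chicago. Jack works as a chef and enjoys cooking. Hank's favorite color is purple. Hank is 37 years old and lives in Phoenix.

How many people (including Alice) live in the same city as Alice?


Alice lives in Denver. Count = 1

1


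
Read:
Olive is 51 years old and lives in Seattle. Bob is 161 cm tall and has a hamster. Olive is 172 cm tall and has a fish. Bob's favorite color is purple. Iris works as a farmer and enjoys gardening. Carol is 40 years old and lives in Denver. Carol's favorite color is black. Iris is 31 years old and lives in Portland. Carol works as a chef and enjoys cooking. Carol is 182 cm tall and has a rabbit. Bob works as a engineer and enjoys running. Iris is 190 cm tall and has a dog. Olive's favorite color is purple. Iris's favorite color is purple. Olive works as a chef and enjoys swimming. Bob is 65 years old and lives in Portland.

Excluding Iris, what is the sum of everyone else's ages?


Sum (excluding Iris): 156

156


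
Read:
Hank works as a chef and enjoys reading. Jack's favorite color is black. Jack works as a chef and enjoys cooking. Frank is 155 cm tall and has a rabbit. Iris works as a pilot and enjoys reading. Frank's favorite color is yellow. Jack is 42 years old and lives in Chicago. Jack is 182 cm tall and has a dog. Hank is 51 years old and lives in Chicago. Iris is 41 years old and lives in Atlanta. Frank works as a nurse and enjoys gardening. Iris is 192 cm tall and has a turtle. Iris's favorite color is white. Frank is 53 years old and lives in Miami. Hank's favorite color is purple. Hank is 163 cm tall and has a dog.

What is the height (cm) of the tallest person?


Tallest: Iris at 192 cm

192


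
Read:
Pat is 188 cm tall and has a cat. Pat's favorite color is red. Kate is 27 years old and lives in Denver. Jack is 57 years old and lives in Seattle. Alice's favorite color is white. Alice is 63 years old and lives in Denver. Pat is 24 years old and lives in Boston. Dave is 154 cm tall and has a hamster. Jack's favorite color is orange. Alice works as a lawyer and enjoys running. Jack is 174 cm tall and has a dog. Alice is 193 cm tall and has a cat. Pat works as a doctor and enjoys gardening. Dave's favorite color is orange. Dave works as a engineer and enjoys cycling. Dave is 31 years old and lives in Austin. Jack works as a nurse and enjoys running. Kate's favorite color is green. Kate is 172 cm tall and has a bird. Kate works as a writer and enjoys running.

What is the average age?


Sum=202, n=5, avg=40.4

40.4


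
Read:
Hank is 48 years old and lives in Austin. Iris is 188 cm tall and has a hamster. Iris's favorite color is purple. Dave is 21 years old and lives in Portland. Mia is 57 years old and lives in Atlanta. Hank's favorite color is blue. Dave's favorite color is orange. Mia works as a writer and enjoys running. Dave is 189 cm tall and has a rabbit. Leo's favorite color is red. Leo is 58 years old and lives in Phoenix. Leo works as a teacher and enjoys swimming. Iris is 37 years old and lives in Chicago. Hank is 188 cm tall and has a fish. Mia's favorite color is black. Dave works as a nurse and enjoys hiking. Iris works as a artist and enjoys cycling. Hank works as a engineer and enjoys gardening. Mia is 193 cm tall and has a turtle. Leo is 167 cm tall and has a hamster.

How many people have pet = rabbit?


Count: 1

1


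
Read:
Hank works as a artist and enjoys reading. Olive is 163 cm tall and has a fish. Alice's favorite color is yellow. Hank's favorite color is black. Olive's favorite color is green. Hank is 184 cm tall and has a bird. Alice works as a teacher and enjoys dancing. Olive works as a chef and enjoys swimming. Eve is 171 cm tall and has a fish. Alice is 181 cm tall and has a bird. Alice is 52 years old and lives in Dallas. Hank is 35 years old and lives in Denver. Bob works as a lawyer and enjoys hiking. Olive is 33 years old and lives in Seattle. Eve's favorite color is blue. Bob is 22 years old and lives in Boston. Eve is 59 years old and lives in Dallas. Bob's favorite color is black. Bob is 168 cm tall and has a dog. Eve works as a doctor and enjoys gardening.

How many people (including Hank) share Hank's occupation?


Hank is a artist. Count = 1

1


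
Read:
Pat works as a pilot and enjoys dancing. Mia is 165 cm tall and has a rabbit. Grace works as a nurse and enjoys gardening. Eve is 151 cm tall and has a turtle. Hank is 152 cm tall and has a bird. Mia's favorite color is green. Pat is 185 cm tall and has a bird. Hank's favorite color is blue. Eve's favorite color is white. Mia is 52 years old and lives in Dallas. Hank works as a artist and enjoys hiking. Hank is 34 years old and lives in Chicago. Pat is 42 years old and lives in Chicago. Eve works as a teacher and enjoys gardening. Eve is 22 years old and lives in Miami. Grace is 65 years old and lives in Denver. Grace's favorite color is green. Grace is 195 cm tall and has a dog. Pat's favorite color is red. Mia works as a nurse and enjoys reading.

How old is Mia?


Mia is 52 years old

52


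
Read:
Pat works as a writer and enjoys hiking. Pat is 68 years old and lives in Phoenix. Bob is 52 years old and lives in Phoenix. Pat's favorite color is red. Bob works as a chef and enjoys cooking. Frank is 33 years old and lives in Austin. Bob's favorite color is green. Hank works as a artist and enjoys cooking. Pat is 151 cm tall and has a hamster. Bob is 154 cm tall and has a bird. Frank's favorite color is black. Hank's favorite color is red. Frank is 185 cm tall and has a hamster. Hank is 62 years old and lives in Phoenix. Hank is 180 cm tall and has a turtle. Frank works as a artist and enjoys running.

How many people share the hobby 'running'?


Count: 1

1


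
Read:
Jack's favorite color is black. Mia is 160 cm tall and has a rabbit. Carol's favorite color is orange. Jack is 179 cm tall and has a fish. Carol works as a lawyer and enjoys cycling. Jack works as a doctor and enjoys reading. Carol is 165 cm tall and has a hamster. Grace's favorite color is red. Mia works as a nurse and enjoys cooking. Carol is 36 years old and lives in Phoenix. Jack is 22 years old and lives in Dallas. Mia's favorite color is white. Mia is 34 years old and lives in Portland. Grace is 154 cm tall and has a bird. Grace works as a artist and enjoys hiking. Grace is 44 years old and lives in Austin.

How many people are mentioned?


People: Grace, Jack, Carol, Mia. Count = 4

4


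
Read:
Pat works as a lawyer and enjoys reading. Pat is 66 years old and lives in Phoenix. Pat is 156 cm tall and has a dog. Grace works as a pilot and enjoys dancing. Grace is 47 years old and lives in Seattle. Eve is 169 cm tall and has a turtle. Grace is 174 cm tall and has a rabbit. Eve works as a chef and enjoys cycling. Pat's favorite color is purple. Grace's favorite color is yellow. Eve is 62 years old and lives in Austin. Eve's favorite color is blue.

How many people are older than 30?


Filter: 3

3


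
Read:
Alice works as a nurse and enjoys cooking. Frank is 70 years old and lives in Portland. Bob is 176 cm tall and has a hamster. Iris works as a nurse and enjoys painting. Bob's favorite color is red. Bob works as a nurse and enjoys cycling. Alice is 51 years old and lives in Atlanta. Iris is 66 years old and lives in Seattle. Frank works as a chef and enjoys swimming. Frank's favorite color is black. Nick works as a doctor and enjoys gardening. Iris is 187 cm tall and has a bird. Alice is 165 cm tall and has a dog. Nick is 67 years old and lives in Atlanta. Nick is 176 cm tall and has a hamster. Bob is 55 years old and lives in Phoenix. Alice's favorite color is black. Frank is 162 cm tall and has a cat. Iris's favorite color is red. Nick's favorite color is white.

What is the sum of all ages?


70+66+67+55+51 = 309

309
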